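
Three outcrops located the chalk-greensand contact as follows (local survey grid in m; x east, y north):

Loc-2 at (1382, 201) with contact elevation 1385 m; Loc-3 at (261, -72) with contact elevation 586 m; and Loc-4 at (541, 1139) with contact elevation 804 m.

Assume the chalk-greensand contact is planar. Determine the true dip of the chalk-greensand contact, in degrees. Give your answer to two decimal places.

Two edge vectors: Loc-2→Loc-3 = (-1121, -273, -799), Loc-2→Loc-4 = (-841, 938, -581).
Normal n = (Loc-2→Loc-3) × (Loc-2→Loc-4) = (908075, 20658, -1281091).
So ∂z/∂x = −n_x/n_z = 0.70883 and ∂z/∂y = −n_y/n_z = 0.01613.
Gradient magnitude |∇z| = √(a² + b²) = √(0.50244 + 0.00026) = 0.70901.
True dip = arctan(0.70901) = 35.34°, dipping toward W (azimuth ≈ 269°).

35.34°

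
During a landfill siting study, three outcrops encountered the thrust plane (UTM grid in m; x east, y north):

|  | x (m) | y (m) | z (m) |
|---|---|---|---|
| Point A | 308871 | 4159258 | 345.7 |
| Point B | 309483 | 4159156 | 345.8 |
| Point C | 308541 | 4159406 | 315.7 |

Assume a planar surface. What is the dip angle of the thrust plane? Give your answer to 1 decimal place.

Let the plane be z = a·x + b·y + c.
Point B−Point A: 612a − 102b = 0.1;  Point C−Point A: −330a + 148b = −30.
Solving gives a = −0.05350, b = −0.32200.
Gradient magnitude |∇z| = √(a² + b²) = √(0.00286 + 0.10368) = 0.32642.
True dip = arctan(0.32642) = 18.1°, dipping toward N (azimuth ≈ 009°).

18.1°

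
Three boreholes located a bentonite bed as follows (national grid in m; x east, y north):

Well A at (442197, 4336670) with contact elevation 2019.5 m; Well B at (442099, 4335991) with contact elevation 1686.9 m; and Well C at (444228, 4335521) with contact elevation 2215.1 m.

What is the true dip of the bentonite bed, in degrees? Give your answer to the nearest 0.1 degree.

29.2°

Two edge vectors: Well A→Well B = (-98, -679, -332.6), Well A→Well C = (2031, -1149, 195.6).
Normal n = (Well A→Well B) × (Well A→Well C) = (-514969.8, -656341.8, 1491651).
So ∂z/∂x = −n_x/n_z = 0.34523 and ∂z/∂y = −n_y/n_z = 0.44001.
Gradient magnitude |∇z| = √(a² + b²) = √(0.11919 + 0.19361) = 0.55928.
True dip = arctan(0.55928) = 29.2°, dipping toward SW (azimuth ≈ 218°).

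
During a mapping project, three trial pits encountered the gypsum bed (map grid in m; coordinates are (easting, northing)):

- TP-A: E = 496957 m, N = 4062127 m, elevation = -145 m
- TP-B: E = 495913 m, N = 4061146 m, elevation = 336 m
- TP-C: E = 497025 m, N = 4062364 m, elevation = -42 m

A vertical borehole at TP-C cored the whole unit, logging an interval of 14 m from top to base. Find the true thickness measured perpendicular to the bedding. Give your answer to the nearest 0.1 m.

8.1 m

Let the plane be z = a·E + b·N + c.
TP-B−TP-A: −1044a − 981b = 481;  TP-C−TP-A: 68a + 237b = 103.
Solving gives a = −1.18991, b = 0.77601.
|∇z| = √(a²+b²) = 1.42059, so dip δ = arctan(1.42059) = 54.86°.
True thickness = vertical thickness × cos δ = 14 × cos 54.86° = 8.1 m.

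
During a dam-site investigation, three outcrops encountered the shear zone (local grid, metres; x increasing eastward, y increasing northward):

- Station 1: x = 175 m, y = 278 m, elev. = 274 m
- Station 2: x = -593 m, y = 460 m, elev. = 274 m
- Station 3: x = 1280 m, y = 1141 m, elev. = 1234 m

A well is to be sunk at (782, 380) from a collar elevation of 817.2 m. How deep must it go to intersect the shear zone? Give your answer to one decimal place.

333.4 m

Two edge vectors: Station 1→Station 2 = (-768, 182, 0), Station 1→Station 3 = (1105, 863, 960).
Normal n = (Station 1→Station 2) × (Station 1→Station 3) = (174720, 737280, -863894).
So ∂z/∂x = −n_x/n_z = 0.202247 and ∂z/∂y = −n_y/n_z = 0.853438.
Intercept c from Station 1: 274 − 35.39 − 237.26 = 1.35.
At (782, 380): z_contact = 158.16 + 324.31 + 1.35 = 483.81 m.
Depth below ground = 817.2 − 483.81 = 333.4 m.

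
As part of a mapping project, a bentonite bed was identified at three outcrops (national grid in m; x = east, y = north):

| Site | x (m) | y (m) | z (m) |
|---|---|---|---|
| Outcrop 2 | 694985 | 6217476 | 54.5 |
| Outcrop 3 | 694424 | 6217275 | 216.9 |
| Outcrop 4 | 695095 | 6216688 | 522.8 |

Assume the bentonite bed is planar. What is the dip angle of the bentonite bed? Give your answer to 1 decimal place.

31.3°

Two edge vectors: Outcrop 2→Outcrop 3 = (-561, -201, 162.4), Outcrop 2→Outcrop 4 = (110, -788, 468.3).
Normal n = (Outcrop 2→Outcrop 3) × (Outcrop 2→Outcrop 4) = (33842.9, 280580.3, 464178).
So ∂z/∂x = −n_x/n_z = −0.07291 and ∂z/∂y = −n_y/n_z = −0.60447.
Gradient magnitude |∇z| = √(a² + b²) = √(0.00532 + 0.36538) = 0.60885.
True dip = arctan(0.60885) = 31.3°, dipping toward N (azimuth ≈ 007°).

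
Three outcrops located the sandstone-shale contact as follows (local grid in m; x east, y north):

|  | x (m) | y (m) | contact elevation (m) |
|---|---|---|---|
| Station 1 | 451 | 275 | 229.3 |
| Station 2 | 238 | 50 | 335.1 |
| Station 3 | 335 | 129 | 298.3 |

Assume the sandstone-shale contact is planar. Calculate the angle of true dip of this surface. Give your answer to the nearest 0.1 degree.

Two edge vectors: Station 1→Station 2 = (-213, -225, 105.8), Station 1→Station 3 = (-116, -146, 69).
Normal n = (Station 1→Station 2) × (Station 1→Station 3) = (-78.2, 2424.2, 4998).
So ∂z/∂x = −n_x/n_z = 0.01565 and ∂z/∂y = −n_y/n_z = −0.48503.
Gradient magnitude |∇z| = √(a² + b²) = √(0.00024 + 0.23526) = 0.48529.
True dip = arctan(0.48529) = 25.9°, dipping toward N (azimuth ≈ 358°).

25.9°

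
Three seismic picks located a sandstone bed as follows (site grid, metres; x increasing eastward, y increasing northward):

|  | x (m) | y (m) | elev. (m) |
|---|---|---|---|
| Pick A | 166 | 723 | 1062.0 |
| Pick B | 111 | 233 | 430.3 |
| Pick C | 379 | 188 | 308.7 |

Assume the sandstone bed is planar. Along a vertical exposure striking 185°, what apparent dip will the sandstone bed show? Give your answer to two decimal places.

Two edge vectors: Pick A→Pick B = (-55, -490, -631.7), Pick A→Pick C = (213, -535, -753.3).
Normal n = (Pick A→Pick B) × (Pick A→Pick C) = (31157.5, -175983.6, 133795).
So ∂z/∂x = −n_x/n_z = −0.23287 and ∂z/∂y = −n_y/n_z = 1.31532.
Unit vector along 185° is (sin 185°, cos 185°) = (-0.0872, -0.9962).
Slope in that direction = a·(-0.0872) + b·(-0.9962) = −1.29002.
Apparent dip = arctan|1.29002| = 52.22° (true dip is 53.2°, so apparent ≤ true as expected).

52.22°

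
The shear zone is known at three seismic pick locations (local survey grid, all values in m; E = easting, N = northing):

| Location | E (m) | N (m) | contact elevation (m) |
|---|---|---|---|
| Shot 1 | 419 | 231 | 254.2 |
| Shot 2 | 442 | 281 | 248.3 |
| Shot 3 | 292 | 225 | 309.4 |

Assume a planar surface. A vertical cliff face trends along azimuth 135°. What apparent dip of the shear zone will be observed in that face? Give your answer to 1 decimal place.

20.3°

Two edge vectors: Shot 1→Shot 2 = (23, 50, -5.9), Shot 1→Shot 3 = (-127, -6, 55.2).
Normal n = (Shot 1→Shot 2) × (Shot 1→Shot 3) = (2724.6, -520.3, 6212).
So ∂z/∂E = −n_x/n_z = −0.43860 and ∂z/∂N = −n_y/n_z = 0.08376.
Unit vector along 135° is (sin 135°, cos 135°) = (0.7071, -0.7071).
Slope in that direction = a·(0.7071) + b·(-0.7071) = −0.36936.
Apparent dip = arctan|0.36936| = 20.3° (true dip is 24.1°, so apparent ≤ true as expected).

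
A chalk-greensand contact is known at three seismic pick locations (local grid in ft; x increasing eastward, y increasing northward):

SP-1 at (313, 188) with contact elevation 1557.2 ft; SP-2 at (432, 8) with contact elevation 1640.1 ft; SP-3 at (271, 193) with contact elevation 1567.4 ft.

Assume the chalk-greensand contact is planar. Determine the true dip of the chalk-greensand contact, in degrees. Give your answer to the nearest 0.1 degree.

Let the plane be z = a·x + b·y + c.
SP-2−SP-1: 119a − 180b = 82.9;  SP-3−SP-1: −42a + 5b = 10.2.
Solving gives a = −0.32312, b = −0.67417.
Gradient magnitude |∇z| = √(a² + b²) = √(0.10440 + 0.45451) = 0.74760.
True dip = arctan(0.74760) = 36.8°, dipping toward NNE (azimuth ≈ 026°).

36.8°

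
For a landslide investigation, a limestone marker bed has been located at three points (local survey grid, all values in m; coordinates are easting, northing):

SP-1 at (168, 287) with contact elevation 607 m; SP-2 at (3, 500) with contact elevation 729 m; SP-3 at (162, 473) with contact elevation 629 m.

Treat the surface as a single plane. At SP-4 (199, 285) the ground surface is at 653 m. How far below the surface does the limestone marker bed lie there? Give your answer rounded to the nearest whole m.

65 m

Let the plane be z = a·easting + b·northing + c.
SP-2−SP-1: −165a + 213b = 122;  SP-3−SP-1: −6a + 186b = 22.
Solving gives a = −0.61220, b = 0.09853.
Then c = 607 − a·168 − b·287 = 681.57.
At (199, 285): z_contact = −121.8 + 28.1 + 681.57 = 587.8 m.
Depth below ground = 653 − 587.8 = 65 m.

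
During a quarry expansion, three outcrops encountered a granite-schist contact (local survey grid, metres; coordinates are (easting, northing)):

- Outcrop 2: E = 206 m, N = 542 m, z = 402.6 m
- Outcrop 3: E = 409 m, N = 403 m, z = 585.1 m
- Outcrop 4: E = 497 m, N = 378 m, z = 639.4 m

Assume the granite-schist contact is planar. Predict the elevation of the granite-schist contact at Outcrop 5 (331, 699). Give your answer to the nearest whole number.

344 m

Let the plane be z = a·E + b·N + c.
Outcrop 3−Outcrop 2: 203a − 139b = 182.5;  Outcrop 4−Outcrop 2: 291a − 164b = 236.8.
Solving gives a = 0.41710, b = −0.70380.
Then c = 402.6 − a·206 − b·542 = 698.14.
At (331, 699): z = 138.1 − 492.0 + 698.14 = 344.2 m.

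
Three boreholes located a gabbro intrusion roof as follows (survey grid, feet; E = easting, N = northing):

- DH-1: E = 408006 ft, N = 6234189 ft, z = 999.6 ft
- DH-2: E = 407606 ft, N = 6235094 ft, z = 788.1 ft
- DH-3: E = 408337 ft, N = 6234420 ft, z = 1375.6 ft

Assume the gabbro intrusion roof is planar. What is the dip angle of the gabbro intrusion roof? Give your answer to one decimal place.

Let the plane be z = a·E + b·N + c.
DH-2−DH-1: −400a + 905b = −211.5;  DH-3−DH-1: 331a + 231b = 376.
Solving gives a = 0.99281, b = 0.20511.
Gradient magnitude |∇z| = √(a² + b²) = √(0.98567 + 0.04207) = 1.01377.
True dip = arctan(1.01377) = 45.4°, dipping toward WSW (azimuth ≈ 258°).

45.4°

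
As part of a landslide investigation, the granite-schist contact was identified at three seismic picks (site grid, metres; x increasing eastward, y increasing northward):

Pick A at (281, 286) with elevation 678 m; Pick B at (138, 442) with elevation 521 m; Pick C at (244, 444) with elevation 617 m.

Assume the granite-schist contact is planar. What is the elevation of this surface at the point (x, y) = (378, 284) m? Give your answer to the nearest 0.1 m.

766.5 m

Let the plane be z = a·x + b·y + c.
Pick B−Pick A: −143a + 156b = −157;  Pick C−Pick A: −37a + 158b = −61.
Solving gives a = 0.90893, b = −0.17323.
Then c = 678 − a·281 − b·286 = 472.13.
At (378, 284): z = 343.6 − 49.2 + 472.13 = 766.5 m.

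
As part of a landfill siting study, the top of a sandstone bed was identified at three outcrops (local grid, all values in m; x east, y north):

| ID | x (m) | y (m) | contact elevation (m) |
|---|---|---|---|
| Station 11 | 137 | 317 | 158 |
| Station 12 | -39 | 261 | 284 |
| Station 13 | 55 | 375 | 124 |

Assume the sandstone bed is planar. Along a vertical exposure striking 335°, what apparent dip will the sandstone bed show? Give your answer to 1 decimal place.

Let the plane be z = a·x + b·y + c.
Station 12−Station 11: −176a − 56b = 126;  Station 13−Station 11: −82a + 58b = −34.
Solving gives a = −0.36514, b = −1.10243.
Unit vector along 335° is (sin 335°, cos 335°) = (-0.4226, 0.9063).
Slope in that direction = a·(-0.4226) + b·(0.9063) = −0.84483.
Apparent dip = arctan|0.84483| = 40.2° (true dip is 49.3°, so apparent ≤ true as expected).

40.2°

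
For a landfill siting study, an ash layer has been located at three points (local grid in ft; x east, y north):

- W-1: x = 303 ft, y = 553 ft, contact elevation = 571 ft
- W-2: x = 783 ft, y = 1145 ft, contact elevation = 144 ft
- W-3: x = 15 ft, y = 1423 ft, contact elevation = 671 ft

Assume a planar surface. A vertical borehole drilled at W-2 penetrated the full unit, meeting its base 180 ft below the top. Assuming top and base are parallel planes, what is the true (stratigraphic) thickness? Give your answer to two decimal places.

144.46 ft

Let the plane be z = a·x + b·y + c.
W-2−W-1: 480a + 592b = −427;  W-3−W-1: −288a + 870b = 100.
Solving gives a = −0.73235, b = −0.12749.
|∇z| = √(a²+b²) = 0.74336, so dip δ = arctan(0.74336) = 36.63°.
True thickness = vertical thickness × cos δ = 180 × cos 36.63° = 144.46 ft.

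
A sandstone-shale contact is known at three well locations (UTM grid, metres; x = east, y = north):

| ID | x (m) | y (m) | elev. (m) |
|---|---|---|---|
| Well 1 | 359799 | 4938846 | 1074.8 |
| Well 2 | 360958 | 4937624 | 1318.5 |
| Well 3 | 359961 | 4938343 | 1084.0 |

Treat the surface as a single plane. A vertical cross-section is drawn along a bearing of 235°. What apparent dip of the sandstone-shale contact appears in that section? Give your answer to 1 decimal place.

Two edge vectors: Well 1→Well 2 = (1159, -1222, 243.7), Well 1→Well 3 = (162, -503, 9.2).
Normal n = (Well 1→Well 2) × (Well 1→Well 3) = (111338.7, 28816.6, -385013).
So ∂z/∂x = −n_x/n_z = 0.28918 and ∂z/∂y = −n_y/n_z = 0.07485.
Unit vector along 235° is (sin 235°, cos 235°) = (-0.8192, -0.5736).
Slope in that direction = a·(-0.8192) + b·(-0.5736) = −0.27981.
Apparent dip = arctan|0.27981| = 15.6° (true dip is 16.6°, so apparent ≤ true as expected).

15.6°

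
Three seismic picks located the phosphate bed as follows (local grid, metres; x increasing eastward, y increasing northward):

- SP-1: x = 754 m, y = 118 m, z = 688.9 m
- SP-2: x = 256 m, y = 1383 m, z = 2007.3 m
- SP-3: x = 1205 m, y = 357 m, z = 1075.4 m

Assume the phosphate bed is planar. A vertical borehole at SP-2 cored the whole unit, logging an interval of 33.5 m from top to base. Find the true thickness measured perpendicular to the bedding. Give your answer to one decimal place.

Two edge vectors: SP-1→SP-2 = (-498, 1265, 1318.4), SP-1→SP-3 = (451, 239, 386.5).
Normal n = (SP-1→SP-2) × (SP-1→SP-3) = (173824.9, 787075.4, -689537).
So ∂z/∂x = −n_x/n_z = 0.25209 and ∂z/∂y = −n_y/n_z = 1.14145.
|∇z| = √(a²+b²) = 1.16896, so dip δ = arctan(1.16896) = 49.45°.
True thickness = vertical thickness × cos δ = 33.5 × cos 49.45° = 21.8 m.

21.8 m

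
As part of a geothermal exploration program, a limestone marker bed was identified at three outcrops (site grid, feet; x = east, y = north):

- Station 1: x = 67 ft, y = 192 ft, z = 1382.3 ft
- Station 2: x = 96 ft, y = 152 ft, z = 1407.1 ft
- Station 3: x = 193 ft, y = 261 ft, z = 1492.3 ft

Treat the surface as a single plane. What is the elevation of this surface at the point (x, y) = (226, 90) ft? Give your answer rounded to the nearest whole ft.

1519 ft

Two edge vectors: Station 1→Station 2 = (29, -40, 24.8), Station 1→Station 3 = (126, 69, 110).
Normal n = (Station 1→Station 2) × (Station 1→Station 3) = (-6111.2, -65.2, 7041).
So ∂z/∂x = −n_x/n_z = 0.86794 and ∂z/∂y = −n_y/n_z = 0.00926.
Intercept c from Station 1: 1382.3 − 58.15 − 1.78 = 1322.37.
At (226, 90): z = 196.2 + 0.8 + 1322.37 = 1519.4 ft.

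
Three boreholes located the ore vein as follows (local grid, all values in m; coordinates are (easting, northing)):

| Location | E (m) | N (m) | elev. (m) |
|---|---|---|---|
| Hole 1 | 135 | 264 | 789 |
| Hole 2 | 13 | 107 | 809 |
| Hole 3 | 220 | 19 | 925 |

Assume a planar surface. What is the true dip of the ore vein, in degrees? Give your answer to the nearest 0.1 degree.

Two edge vectors: Hole 1→Hole 2 = (-122, -157, 20), Hole 1→Hole 3 = (85, -245, 136).
Normal n = (Hole 1→Hole 2) × (Hole 1→Hole 3) = (-16452, 18292, 43235).
So ∂z/∂E = −n_x/n_z = 0.38053 and ∂z/∂N = −n_y/n_z = −0.42308.
Gradient magnitude |∇z| = √(a² + b²) = √(0.14480 + 0.17900) = 0.56903.
True dip = arctan(0.56903) = 29.6°, dipping toward NW (azimuth ≈ 318°).

29.6°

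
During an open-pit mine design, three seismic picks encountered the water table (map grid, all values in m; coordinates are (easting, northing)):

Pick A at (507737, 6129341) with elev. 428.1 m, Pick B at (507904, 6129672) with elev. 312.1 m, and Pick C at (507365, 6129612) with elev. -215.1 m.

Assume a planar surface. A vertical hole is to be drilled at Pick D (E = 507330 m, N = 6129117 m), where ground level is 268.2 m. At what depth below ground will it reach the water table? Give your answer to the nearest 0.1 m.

Let the plane be z = a·E + b·N + c.
Pick B−Pick A: 167a + 331b = −116;  Pick C−Pick A: −372a + 271b = −643.2.
Solving gives a = 1.077642839, b = −0.894158169.
Then c = 428.1 − a·507737 − b·6129341 = 4933869.29.
At (507330, 6129117): z_contact = 546720.54 − 5480400.04 + 4933869.29 = 189.79 m.
Depth below ground = 268.2 − 189.79 = 78.4 m.

78.4 m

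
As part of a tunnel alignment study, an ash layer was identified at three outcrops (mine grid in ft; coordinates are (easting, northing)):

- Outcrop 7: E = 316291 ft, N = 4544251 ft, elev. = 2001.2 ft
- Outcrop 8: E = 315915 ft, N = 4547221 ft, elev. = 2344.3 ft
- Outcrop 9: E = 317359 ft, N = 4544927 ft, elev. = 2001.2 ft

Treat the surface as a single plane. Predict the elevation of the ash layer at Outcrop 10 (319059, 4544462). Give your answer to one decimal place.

Two edge vectors: Outcrop 7→Outcrop 8 = (-376, 2970, 343.1), Outcrop 7→Outcrop 9 = (1068, 676, 0).
Normal n = (Outcrop 7→Outcrop 8) × (Outcrop 7→Outcrop 9) = (-231935.6, 366430.8, -3426136).
So ∂z/∂E = −n_x/n_z = −0.067695970 and ∂z/∂N = −n_y/n_z = 0.106951621.
Intercept c from Outcrop 7: 2001.2 + 21411.63 − 486015.01 = −462602.19.
At (319059, 4544462): z = −21599.0 + 486037.6 − 462602.19 = 1836.4 ft.

1836.4 ft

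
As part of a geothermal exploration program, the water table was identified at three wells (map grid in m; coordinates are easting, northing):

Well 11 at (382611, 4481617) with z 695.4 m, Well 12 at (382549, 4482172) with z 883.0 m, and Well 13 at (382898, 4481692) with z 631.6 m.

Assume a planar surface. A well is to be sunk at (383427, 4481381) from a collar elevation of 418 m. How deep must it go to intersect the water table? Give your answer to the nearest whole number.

41 m

Two edge vectors: Well 11→Well 12 = (-62, 555, 187.6), Well 11→Well 13 = (287, 75, -63.8).
Normal n = (Well 11→Well 12) × (Well 11→Well 13) = (-49479, 49885.6, -163935).
So ∂z/∂easting = −n_x/n_z = −0.30182084 and ∂z/∂northing = −n_y/n_z = 0.30430109.
Intercept c from Well 11: 695.4 + 115479.97 − 1363760.96 = −1247585.59.
At (383427, 4481381): z_contact = −115726.3 + 1363689.1 − 1247585.59 = 377.3 m.
Depth below ground = 418 − 377.3 = 41 m.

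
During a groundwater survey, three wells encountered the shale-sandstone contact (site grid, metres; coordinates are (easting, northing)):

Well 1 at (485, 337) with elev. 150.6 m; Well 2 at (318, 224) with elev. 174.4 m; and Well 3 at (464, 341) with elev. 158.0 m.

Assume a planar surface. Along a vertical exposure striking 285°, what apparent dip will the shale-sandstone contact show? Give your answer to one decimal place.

Let the plane be z = a·E + b·N + c.
Well 2−Well 1: −167a − 113b = 23.8;  Well 3−Well 1: −21a + 4b = 7.4.
Solving gives a = −0.30628, b = 0.24203.
Unit vector along 285° is (sin 285°, cos 285°) = (-0.9659, 0.2588).
Slope in that direction = a·(-0.9659) + b·(0.2588) = 0.35849.
Apparent dip = arctan|0.35849| = 19.7° (true dip is 21.3°, so apparent ≤ true as expected).

19.7°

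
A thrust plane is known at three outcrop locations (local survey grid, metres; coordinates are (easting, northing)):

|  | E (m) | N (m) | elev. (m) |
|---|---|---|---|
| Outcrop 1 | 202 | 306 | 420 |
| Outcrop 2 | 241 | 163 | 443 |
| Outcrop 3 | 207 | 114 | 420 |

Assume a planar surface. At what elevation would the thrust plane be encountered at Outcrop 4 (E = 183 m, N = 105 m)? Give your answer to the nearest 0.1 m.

404.2 m

Let the plane be z = a·E + b·N + c.
Outcrop 2−Outcrop 1: 39a − 143b = 23;  Outcrop 3−Outcrop 1: 5a − 192b = 0.
Solving gives a = 0.65200, b = 0.01698.
Then c = 420 − a·202 − b·306 = 283.10.
At (183, 105): z = 119.3 + 1.8 + 283.10 = 404.2 m.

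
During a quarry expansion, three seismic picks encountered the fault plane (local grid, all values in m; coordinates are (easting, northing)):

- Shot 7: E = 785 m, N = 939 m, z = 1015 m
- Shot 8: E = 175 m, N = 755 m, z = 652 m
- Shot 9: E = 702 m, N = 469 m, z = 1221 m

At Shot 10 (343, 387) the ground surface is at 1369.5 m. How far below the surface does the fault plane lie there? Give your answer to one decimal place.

Two edge vectors: Shot 7→Shot 8 = (-610, -184, -363), Shot 7→Shot 9 = (-83, -470, 206).
Normal n = (Shot 7→Shot 8) × (Shot 7→Shot 9) = (-208514, 155789, 271428).
So ∂z/∂E = −n_x/n_z = 0.76821 and ∂z/∂N = −n_y/n_z = −0.57396.
Intercept c from Shot 7: 1015 − 603.05 + 538.95 = 950.90.
At (343, 387): z_contact = 263.50 − 222.12 + 950.90 = 992.28 m.
Depth below ground = 1369.5 − 992.28 = 377.2 m.

377.2 m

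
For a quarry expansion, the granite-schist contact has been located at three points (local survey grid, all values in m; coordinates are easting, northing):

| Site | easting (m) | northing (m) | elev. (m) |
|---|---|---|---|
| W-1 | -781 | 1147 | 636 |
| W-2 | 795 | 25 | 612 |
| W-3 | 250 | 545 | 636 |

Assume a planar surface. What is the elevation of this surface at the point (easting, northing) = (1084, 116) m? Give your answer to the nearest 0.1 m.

Let the plane be z = a·easting + b·northing + c.
W-2−W-1: 1576a − 1122b = −24;  W-3−W-1: 1031a − 602b = 0.
Solving gives a = 0.069452, b = 0.118944.
Then c = 636 − a·-781 − b·1147 = 553.81.
At (1084, 116): z = 75.3 + 13.8 + 553.81 = 642.9 m.

642.9 m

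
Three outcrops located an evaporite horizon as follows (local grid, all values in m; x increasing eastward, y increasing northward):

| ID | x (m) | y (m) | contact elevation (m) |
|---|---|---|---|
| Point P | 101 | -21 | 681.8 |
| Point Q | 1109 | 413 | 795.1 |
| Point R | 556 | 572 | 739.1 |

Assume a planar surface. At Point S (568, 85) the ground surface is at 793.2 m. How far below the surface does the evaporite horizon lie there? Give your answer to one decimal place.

60.4 m

Two edge vectors: Point P→Point Q = (1008, 434, 113.3), Point P→Point R = (455, 593, 57.3).
Normal n = (Point P→Point Q) × (Point P→Point R) = (-42318.7, -6206.9, 400274).
So ∂z/∂x = −n_x/n_z = 0.105724 and ∂z/∂y = −n_y/n_z = 0.015507.
Intercept c from Point P: 681.8 − 10.68 + 0.33 = 671.45.
At (568, 85): z_contact = 60.05 + 1.32 + 671.45 = 732.82 m.
Depth below ground = 793.2 − 732.82 = 60.4 m.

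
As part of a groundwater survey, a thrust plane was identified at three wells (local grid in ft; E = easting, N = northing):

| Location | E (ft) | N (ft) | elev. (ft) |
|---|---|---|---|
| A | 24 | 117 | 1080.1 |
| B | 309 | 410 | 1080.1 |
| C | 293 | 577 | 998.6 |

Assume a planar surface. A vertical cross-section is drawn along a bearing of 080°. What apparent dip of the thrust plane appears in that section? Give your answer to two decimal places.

Two edge vectors: A→B = (285, 293, 0), A→C = (269, 460, -81.5).
Normal n = (A→B) × (A→C) = (-23879.5, 23227.5, 52283).
So ∂z/∂E = −n_x/n_z = 0.45674 and ∂z/∂N = −n_y/n_z = −0.44426.
Unit vector along 080° is (sin 80°, cos 80°) = (0.9848, 0.1736).
Slope in that direction = a·(0.9848) + b·(0.1736) = 0.37265.
Apparent dip = arctan|0.37265| = 20.44° (true dip is 32.5°, so apparent ≤ true as expected).

20.44°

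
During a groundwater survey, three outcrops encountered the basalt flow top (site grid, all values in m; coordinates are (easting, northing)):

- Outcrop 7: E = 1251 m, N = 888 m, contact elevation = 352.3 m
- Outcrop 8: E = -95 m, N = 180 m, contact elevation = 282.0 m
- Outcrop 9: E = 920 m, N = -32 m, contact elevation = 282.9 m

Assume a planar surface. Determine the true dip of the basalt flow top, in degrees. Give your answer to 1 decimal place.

4.1°

Let the plane be z = a·E + b·N + c.
Outcrop 8−Outcrop 7: −1346a − 708b = −70.3;  Outcrop 9−Outcrop 7: −331a − 920b = −69.4.
Solving gives a = 0.01548, b = 0.06987.
Gradient magnitude |∇z| = √(a² + b²) = √(0.00024 + 0.00488) = 0.07156.
True dip = arctan(0.07156) = 4.1°, dipping toward SSW (azimuth ≈ 192°).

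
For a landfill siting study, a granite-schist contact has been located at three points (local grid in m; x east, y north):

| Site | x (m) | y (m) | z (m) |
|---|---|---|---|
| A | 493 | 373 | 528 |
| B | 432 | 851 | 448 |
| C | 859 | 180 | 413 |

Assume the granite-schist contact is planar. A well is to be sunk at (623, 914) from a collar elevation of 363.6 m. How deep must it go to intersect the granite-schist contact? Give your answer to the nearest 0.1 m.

Let the plane be z = a·x + b·y + c.
B−A: −61a + 478b = −80;  C−A: 366a − 193b = −115.
Solving gives a = −0.43150, b = −0.22243.
Then c = 528 − a·493 − b·373 = 823.70.
At (623, 914): z_contact = −268.82 − 203.30 + 823.70 = 351.57 m.
Depth below ground = 363.6 − 351.57 = 12.0 m.

12.0 m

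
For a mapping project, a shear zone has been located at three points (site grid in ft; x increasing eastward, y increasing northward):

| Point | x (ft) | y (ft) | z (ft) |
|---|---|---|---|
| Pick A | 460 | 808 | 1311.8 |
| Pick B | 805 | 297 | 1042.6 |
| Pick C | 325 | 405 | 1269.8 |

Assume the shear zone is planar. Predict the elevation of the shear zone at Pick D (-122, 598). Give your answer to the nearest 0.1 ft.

Let the plane be z = a·x + b·y + c.
Pick B−Pick A: 345a − 511b = −269.2;  Pick C−Pick A: −135a − 403b = −42.
Solving gives a = −0.41835, b = 0.24436.
Then c = 1311.8 − a·460 − b·808 = 1306.80.
At (-122, 598): z = 51.0 + 146.1 + 1306.80 = 1504.0 ft.

1504.0 ft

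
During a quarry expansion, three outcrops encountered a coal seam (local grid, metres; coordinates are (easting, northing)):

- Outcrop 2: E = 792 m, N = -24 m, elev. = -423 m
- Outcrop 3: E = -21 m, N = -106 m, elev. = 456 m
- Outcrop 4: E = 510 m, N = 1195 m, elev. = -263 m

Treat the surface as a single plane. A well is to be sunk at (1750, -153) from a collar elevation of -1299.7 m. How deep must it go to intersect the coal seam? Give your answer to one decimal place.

Let the plane be z = a·E + b·N + c.
Outcrop 3−Outcrop 2: −813a − 82b = 879;  Outcrop 4−Outcrop 2: −282a + 1219b = 160.
Solving gives a = −1.069466, b = −0.116152.
Then c = -423 − a·792 − b·-24 = 421.23.
At (1750, -153): z_contact = −1871.56 + 17.77 + 421.23 = -1432.56 m.
Depth below ground = -1299.7 − (-1432.56) = 132.9 m.

132.9 m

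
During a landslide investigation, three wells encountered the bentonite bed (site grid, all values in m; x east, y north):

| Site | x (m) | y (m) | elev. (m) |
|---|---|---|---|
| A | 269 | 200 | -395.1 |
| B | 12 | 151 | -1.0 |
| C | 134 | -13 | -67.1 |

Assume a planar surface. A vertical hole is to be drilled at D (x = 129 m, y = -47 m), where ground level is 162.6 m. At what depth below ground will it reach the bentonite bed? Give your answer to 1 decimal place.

200.7 m

Let the plane be z = a·x + b·y + c.
B−A: −257a − 49b = 394.1;  C−A: −135a − 213b = 328.
Solving gives a = −1.41028, b = −0.64606.
Then c = -395.1 − a·269 − b·200 = 113.48.
At (129, -47): z_contact = −181.93 + 30.37 + 113.48 = -38.08 m.
Depth below ground = 162.6 − (-38.08) = 200.7 m.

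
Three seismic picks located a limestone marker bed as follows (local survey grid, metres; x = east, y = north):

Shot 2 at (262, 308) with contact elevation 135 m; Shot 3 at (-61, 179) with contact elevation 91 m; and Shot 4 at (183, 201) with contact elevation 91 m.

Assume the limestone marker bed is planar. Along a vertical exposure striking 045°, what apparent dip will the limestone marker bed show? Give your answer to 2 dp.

Two edge vectors: Shot 2→Shot 3 = (-323, -129, -44), Shot 2→Shot 4 = (-79, -107, -44).
Normal n = (Shot 2→Shot 3) × (Shot 2→Shot 4) = (968, -10736, 24370).
So ∂z/∂x = −n_x/n_z = −0.03972 and ∂z/∂y = −n_y/n_z = 0.44054.
Unit vector along 045° is (sin 45°, cos 45°) = (0.7071, 0.7071).
Slope in that direction = a·(0.7071) + b·(0.7071) = 0.28342.
Apparent dip = arctan|0.28342| = 15.82° (true dip is 23.9°, so apparent ≤ true as expected).

15.82°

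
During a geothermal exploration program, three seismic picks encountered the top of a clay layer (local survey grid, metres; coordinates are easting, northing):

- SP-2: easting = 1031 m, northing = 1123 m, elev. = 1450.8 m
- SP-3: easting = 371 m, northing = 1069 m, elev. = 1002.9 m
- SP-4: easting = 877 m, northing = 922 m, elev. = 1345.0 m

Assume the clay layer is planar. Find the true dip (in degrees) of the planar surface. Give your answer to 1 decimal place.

34.1°

Two edge vectors: SP-2→SP-3 = (-660, -54, -447.9), SP-2→SP-4 = (-154, -201, -105.8).
Normal n = (SP-2→SP-3) × (SP-2→SP-4) = (-84314.7, -851.4, 124344).
So ∂z/∂easting = −n_x/n_z = 0.67808 and ∂z/∂northing = −n_y/n_z = 0.00685.
Gradient magnitude |∇z| = √(a² + b²) = √(0.45979 + 0.00005) = 0.67811.
True dip = arctan(0.67811) = 34.1°, dipping toward W (azimuth ≈ 269°).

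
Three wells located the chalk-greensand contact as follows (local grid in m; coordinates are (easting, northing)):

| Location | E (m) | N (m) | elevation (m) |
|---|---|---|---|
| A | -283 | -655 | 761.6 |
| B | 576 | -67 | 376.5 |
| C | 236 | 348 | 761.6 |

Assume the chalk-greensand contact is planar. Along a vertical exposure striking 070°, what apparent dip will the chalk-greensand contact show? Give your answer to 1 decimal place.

Two edge vectors: A→B = (859, 588, -385.1), A→C = (519, 1003, 0).
Normal n = (A→B) × (A→C) = (386255.3, -199866.9, 556405).
So ∂z/∂E = −n_x/n_z = −0.69420 and ∂z/∂N = −n_y/n_z = 0.35921.
Unit vector along 070° is (sin 70°, cos 70°) = (0.9397, 0.3420).
Slope in that direction = a·(0.9397) + b·(0.3420) = −0.52948.
Apparent dip = arctan|0.52948| = 27.9° (true dip is 38.0°, so apparent ≤ true as expected).

27.9°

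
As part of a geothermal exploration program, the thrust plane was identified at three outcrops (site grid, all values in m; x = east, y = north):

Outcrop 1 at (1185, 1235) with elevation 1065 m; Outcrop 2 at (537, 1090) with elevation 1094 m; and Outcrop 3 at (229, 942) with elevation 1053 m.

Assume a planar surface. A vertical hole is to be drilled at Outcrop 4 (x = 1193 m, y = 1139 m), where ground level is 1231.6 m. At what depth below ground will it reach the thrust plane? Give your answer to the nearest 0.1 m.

Let the plane be z = a·x + b·y + c.
Outcrop 2−Outcrop 1: −648a − 145b = 29;  Outcrop 3−Outcrop 1: −956a − 293b = −12.
Solving gives a = −0.199770, b = 0.692764.
Then c = 1065 − a·1185 − b·1235 = 446.16.
At (1193, 1139): z_contact = −238.33 + 789.06 + 446.16 = 996.90 m.
Depth below ground = 1231.6 − 996.90 = 234.7 m.

234.7 m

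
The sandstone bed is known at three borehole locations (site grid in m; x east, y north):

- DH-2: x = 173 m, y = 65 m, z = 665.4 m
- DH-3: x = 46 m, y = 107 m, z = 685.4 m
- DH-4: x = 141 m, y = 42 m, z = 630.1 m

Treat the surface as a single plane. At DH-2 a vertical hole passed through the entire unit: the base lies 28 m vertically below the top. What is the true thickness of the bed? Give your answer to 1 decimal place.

Let the plane be z = a·x + b·y + c.
DH-3−DH-2: −127a + 42b = 20;  DH-4−DH-2: −32a − 23b = −35.3.
Solving gives a = 0.23977, b = 1.20120.
|∇z| = √(a²+b²) = 1.22489, so dip δ = arctan(1.22489) = 50.77°.
True thickness = vertical thickness × cos δ = 28 × cos 50.77° = 17.7 m.

17.7 m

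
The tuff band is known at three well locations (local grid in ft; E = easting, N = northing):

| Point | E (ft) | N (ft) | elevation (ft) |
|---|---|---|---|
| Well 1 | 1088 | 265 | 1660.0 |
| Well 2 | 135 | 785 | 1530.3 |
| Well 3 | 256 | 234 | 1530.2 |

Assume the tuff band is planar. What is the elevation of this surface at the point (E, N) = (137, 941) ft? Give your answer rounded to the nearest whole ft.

Two edge vectors: Well 1→Well 2 = (-953, 520, -129.7), Well 1→Well 3 = (-832, -31, -129.8).
Normal n = (Well 1→Well 2) × (Well 1→Well 3) = (-71516.7, -15789, 462183).
So ∂z/∂E = −n_x/n_z = 0.15474 and ∂z/∂N = −n_y/n_z = 0.03416.
Intercept c from Well 1: 1660 − 168.35 − 9.05 = 1482.59.
At (137, 941): z = 21.2 + 32.1 + 1482.59 = 1535.9 ft.

1536 ft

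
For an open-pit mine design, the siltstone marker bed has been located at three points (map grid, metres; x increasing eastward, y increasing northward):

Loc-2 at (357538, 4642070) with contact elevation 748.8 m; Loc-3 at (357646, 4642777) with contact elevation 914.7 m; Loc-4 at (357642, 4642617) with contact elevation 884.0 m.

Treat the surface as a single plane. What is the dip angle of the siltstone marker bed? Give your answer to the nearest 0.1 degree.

20.9°

Let the plane be z = a·x + b·y + c.
Loc-3−Loc-2: 108a + 707b = 165.9;  Loc-4−Loc-2: 104a + 547b = 135.2.
Solving gives a = 0.33484, b = 0.18350.
Gradient magnitude |∇z| = √(a² + b²) = √(0.11212 + 0.03367) = 0.38183.
True dip = arctan(0.38183) = 20.9°, dipping toward WSW (azimuth ≈ 241°).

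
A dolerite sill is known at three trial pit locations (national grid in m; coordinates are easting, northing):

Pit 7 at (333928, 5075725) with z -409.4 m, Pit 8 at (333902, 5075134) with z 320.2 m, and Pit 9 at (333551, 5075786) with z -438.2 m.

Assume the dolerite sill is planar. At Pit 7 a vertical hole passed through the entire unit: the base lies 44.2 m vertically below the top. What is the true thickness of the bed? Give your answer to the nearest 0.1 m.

Two edge vectors: Pit 7→Pit 8 = (-26, -591, 729.6), Pit 7→Pit 9 = (-377, 61, -28.8).
Normal n = (Pit 7→Pit 8) × (Pit 7→Pit 9) = (-27484.8, -275808, -224393).
So ∂z/∂easting = −n_x/n_z = −0.12249 and ∂z/∂northing = −n_y/n_z = −1.22913.
|∇z| = √(a²+b²) = 1.23522, so dip δ = arctan(1.23522) = 51.01°.
True thickness = vertical thickness × cos δ = 44.2 × cos 51.01° = 27.8 m.

27.8 m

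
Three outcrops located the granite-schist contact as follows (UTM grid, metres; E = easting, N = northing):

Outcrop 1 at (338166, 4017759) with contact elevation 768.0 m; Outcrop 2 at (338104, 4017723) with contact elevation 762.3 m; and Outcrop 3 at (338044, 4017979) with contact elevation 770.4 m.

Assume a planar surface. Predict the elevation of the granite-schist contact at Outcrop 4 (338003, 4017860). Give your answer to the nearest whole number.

Let the plane be z = a·E + b·N + c.
Outcrop 2−Outcrop 1: −62a − 36b = −5.7;  Outcrop 3−Outcrop 1: −122a + 220b = 2.4.
Solving gives a = 0.06475155, b = 0.04681677.
Then c = 768 − a·338166 − b·4017759 = −209227.27.
At (338003, 4017860): z = 21886.2 + 188103.2 − 209227.27 = 762.2 m.

762 m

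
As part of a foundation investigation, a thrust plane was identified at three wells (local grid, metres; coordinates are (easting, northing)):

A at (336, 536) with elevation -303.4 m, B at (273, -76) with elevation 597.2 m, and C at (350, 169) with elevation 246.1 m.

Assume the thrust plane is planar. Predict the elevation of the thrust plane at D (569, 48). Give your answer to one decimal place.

Two edge vectors: A→B = (-63, -612, 900.6), A→C = (14, -367, 549.5).
Normal n = (A→B) × (A→C) = (-5773.8, 47226.9, 31689).
So ∂z/∂E = −n_x/n_z = 0.18220 and ∂z/∂N = −n_y/n_z = −1.49032.
Intercept c from A: -303.4 − 61.22 + 798.81 = 434.19.
At (569, 48): z = 103.7 − 71.5 + 434.19 = 466.3 m.

466.3 m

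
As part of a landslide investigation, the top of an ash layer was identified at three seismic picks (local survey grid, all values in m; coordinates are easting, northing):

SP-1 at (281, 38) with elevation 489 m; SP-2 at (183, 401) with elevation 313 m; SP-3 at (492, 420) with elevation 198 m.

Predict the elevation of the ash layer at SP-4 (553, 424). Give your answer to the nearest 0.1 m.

175.2 m

Let the plane be z = a·easting + b·northing + c.
SP-2−SP-1: −98a + 363b = −176;  SP-3−SP-1: 211a + 382b = −291.
Solving gives a = −0.33677, b = −0.57577.
Then c = 489 − a·281 − b·38 = 605.51.
At (553, 424): z = −186.2 − 244.1 + 605.51 = 175.2 m.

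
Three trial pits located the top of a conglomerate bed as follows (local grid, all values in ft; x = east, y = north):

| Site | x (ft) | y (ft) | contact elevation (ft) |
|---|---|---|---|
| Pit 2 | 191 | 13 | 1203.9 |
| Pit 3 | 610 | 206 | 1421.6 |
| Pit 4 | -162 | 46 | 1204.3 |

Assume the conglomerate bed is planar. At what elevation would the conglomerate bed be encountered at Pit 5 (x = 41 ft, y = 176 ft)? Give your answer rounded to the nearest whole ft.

1344 ft

Let the plane be z = a·x + b·y + c.
Pit 3−Pit 2: 419a + 193b = 217.7;  Pit 4−Pit 2: −353a + 33b = 0.4.
Solving gives a = 0.08672, b = 0.93972.
Then c = 1203.9 − a·191 − b·13 = 1175.12.
At (41, 176): z = 3.6 + 165.4 + 1175.12 = 1344.1 ft.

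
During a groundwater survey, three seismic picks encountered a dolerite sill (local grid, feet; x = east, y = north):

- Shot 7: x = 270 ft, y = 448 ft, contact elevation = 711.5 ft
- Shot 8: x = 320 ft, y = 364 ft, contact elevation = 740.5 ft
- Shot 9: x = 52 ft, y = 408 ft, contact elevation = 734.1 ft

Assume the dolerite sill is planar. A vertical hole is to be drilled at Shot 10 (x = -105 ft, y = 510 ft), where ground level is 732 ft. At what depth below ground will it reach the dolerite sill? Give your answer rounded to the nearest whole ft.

30 ft

Let the plane be z = a·x + b·y + c.
Shot 8−Shot 7: 50a − 84b = 29;  Shot 9−Shot 7: −218a − 40b = 22.6.
Solving gives a = −0.03635, b = −0.36688.
Then c = 711.5 − a·270 − b·448 = 885.68.
At (-105, 510): z_contact = 3.8 − 187.1 + 885.68 = 702.4 ft.
Depth below ground = 732 − 702.4 = 30 ft.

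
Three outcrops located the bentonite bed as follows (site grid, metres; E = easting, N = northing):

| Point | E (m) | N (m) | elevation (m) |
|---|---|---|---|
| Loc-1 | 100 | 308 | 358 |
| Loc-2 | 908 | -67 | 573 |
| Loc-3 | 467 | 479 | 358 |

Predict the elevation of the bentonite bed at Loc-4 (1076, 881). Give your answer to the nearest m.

Let the plane be z = a·E + b·N + c.
Loc-2−Loc-1: 808a − 375b = 215;  Loc-3−Loc-1: 367a + 171b = 0.
Solving gives a = 0.13331, b = −0.28610.
Then c = 358 − a·100 − b·308 = 432.79.
At (1076, 881): z = 143.4 − 252.1 + 432.79 = 324.2 m.

324 m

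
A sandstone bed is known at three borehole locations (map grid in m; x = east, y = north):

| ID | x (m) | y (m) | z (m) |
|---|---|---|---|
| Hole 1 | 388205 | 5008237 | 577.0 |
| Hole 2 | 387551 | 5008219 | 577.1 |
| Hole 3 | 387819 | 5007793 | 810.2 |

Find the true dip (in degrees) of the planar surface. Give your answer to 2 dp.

Two edge vectors: Hole 1→Hole 2 = (-654, -18, 0.1), Hole 1→Hole 3 = (-386, -444, 233.2).
Normal n = (Hole 1→Hole 2) × (Hole 1→Hole 3) = (-4153.2, 152474.2, 283428).
So ∂z/∂x = −n_x/n_z = 0.01465 and ∂z/∂y = −n_y/n_z = −0.53796.
Gradient magnitude |∇z| = √(a² + b²) = √(0.00021 + 0.28941) = 0.53816.
True dip = arctan(0.53816) = 28.29°, dipping toward N (azimuth ≈ 358°).

28.29°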